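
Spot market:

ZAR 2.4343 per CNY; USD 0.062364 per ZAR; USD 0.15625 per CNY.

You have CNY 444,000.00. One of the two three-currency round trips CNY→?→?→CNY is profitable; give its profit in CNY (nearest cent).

Profit: CNY 12,977.62

Profitable loop is CNY → USD → ZAR → CNY:
CNY 444,000.00 × 0.15625 = USD 69,375.00
USD 69,375.00 ÷ 0.062364 = ZAR 1,112,420.63
ZAR 1,112,420.63 ÷ 2.4343 = CNY 456,977.62
Profit = CNY 456,977.62 − CNY 444,000.00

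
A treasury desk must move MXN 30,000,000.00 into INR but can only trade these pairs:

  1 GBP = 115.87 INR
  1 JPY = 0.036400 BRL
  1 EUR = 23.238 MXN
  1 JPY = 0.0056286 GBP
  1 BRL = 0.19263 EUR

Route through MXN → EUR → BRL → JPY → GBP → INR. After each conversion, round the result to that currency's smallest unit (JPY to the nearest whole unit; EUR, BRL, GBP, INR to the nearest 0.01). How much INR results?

MXN 30,000,000.00 ÷ 23.238 = EUR 1,290,988.90
EUR 1,290,988.90 ÷ 0.19263 = BRL 6,701,909.88
BRL 6,701,909.88 ÷ 0.036400 = JPY 184,118,403
JPY 184,118,403 × 0.0056286 = GBP 1,036,328.84
GBP 1,036,328.84 × 115.87 = INR 120,079,422.69

INR 120,079,422.69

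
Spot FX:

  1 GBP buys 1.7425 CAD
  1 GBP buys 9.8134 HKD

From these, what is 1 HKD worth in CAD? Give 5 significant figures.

HKD/CAD = 0.17756

1 HKD ÷ 9.8134 = 0.101901 GBP
0.101901 GBP × 1.7425 = 0.177563 CAD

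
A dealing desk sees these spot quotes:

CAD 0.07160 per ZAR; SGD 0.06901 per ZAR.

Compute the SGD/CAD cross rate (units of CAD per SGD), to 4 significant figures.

1 SGD ÷ 0.06901 = 14.4907 ZAR
14.4907 ZAR × 0.07160 = 1.03753 CAD

SGD/CAD = 1.038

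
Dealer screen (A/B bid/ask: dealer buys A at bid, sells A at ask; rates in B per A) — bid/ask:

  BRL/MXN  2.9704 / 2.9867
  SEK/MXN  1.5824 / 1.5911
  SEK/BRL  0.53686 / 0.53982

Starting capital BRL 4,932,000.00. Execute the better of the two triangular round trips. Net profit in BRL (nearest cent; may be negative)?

Best loop BRL → MXN → SEK → BRL:
BRL 4,932,000.00 × 2.9704 (sell BRL at bid) = MXN 14,650,012.80
MXN 14,650,012.80 ÷ 1.5911 (buy SEK at ask) = SEK 9,207,474.58
SEK 9,207,474.58 × 0.53686 (sell SEK at bid) = BRL 4,943,124.80

Net profit: BRL 11,124.80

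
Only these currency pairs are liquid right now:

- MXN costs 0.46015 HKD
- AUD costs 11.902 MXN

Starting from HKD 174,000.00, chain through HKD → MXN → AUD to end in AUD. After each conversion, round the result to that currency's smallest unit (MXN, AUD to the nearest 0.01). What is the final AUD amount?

HKD 174,000.00 ÷ 0.46015 = MXN 378,137.56
MXN 378,137.56 ÷ 11.902 = AUD 31,770.93

AUD 31,770.93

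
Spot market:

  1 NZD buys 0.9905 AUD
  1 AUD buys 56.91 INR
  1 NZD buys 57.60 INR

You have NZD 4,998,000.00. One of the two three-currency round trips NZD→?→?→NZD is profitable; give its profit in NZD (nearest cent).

Profitable loop is NZD → INR → AUD → NZD:
NZD 4,998,000.00 × 57.60 = INR 287,884,800.00
INR 287,884,800.00 ÷ 56.91 = AUD 5,058,597.79
AUD 5,058,597.79 ÷ 0.9905 = NZD 5,107,115.38
Profit = NZD 5,107,115.38 − NZD 4,998,000.00

Profit: NZD 109,115.38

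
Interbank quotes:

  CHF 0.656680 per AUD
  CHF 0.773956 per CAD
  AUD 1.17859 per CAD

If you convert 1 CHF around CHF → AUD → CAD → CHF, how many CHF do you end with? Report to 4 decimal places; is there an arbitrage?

1.0000 (no arbitrage)

Around CHF → AUD → CAD → CHF: 1 ÷ 0.656680 ÷ 1.17859 × 0.773956 = 0.999999
Product ≈ 1 (deviation 0.000%, within rounding noise).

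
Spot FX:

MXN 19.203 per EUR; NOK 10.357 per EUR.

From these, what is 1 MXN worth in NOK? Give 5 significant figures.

MXN/NOK = 0.53934

1 MXN ÷ 19.203 = 0.0520752 EUR
0.0520752 EUR × 10.357 = 0.539343 NOK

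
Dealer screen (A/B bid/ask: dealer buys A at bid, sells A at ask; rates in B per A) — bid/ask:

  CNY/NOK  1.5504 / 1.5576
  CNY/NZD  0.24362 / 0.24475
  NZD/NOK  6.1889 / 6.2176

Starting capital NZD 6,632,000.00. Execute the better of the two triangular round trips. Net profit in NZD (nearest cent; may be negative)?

Net profit: NZD 124,826.97

Best loop NZD → CNY → NOK → NZD:
NZD 6,632,000.00 ÷ 0.24475 (buy CNY at ask) = CNY 27,097,037.79
CNY 27,097,037.79 × 1.5504 (sell CNY at bid) = NOK 42,011,247.40
NOK 42,011,247.40 ÷ 6.2176 (buy NZD at ask) = NZD 6,756,826.97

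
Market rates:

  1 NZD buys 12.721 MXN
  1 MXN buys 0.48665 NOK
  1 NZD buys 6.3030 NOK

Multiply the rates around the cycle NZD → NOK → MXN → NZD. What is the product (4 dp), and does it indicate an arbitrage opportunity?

1.0181 (arbitrage exists)

Around NZD → NOK → MXN → NZD: 1 × 6.3030 ÷ 0.48665 ÷ 12.721 = 1.018144
Product > 1; profitable direction is NZD → NOK → MXN → NZD.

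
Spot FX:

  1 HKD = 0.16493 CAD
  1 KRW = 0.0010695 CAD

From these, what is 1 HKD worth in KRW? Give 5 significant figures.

1 HKD × 0.16493 = 0.16493 CAD
0.16493 CAD ÷ 0.0010695 = 154.212 KRW

HKD/KRW = 154.21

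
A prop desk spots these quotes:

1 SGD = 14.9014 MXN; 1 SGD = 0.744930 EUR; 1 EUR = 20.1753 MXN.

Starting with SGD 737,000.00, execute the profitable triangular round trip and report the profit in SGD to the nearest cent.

Profitable loop is SGD → EUR → MXN → SGD:
SGD 737,000.00 × 0.744930 = EUR 549,013.41
EUR 549,013.41 × 20.1753 = MXN 11,076,510.25
MXN 11,076,510.25 ÷ 14.9014 = SGD 743,320.11
Profit = SGD 743,320.11 − SGD 737,000.00

Profit: SGD 6,320.11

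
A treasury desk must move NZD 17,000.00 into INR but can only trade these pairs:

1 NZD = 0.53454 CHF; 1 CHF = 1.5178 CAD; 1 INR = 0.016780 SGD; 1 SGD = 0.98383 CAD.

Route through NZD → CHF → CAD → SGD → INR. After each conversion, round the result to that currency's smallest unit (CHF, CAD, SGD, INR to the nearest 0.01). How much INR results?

NZD 17,000.00 × 0.53454 = CHF 9,087.18
CHF 9,087.18 × 1.5178 = CAD 13,792.52
CAD 13,792.52 ÷ 0.98383 = SGD 14,019.21
SGD 14,019.21 ÷ 0.016780 = INR 835,471.39

INR 835,471.39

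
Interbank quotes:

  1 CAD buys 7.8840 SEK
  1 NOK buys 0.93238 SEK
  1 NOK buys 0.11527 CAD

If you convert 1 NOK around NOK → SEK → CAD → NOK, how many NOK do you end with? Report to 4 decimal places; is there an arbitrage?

Around NOK → SEK → CAD → NOK: 1 × 0.93238 ÷ 7.8840 ÷ 0.11527 = 1.025959
Product > 1; profitable direction is NOK → SEK → CAD → NOK.

1.0260 (arbitrage exists)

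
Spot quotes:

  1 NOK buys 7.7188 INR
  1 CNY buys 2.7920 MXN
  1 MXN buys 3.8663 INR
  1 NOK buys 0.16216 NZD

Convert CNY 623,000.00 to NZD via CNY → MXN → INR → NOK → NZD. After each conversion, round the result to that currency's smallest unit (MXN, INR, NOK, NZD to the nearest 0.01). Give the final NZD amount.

CNY 623,000.00 × 2.7920 = MXN 1,739,416.00
MXN 1,739,416.00 × 3.8663 = INR 6,725,104.08
INR 6,725,104.08 ÷ 7.7188 = NOK 871,262.90
NOK 871,262.90 × 0.16216 = NZD 141,283.99

NZD 141,283.99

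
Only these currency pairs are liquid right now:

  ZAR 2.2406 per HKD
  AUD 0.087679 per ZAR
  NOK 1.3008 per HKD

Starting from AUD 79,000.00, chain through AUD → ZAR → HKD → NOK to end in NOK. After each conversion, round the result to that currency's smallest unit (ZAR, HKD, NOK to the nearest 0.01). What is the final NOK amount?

NOK 523,091.55

AUD 79,000.00 ÷ 0.087679 = ZAR 901,013.93
ZAR 901,013.93 ÷ 2.2406 = HKD 402,130.65
HKD 402,130.65 × 1.3008 = NOK 523,091.55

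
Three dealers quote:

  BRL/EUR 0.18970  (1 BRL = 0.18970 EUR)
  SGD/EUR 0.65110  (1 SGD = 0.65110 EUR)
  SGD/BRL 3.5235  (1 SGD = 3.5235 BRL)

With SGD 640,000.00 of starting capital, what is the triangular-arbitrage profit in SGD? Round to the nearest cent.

Profitable loop is SGD → BRL → EUR → SGD:
SGD 640,000.00 × 3.5235 = BRL 2,255,040.00
BRL 2,255,040.00 × 0.18970 = EUR 427,781.09
EUR 427,781.09 ÷ 0.65110 = SGD 657,012.88
Profit = SGD 657,012.88 − SGD 640,000.00

Profit: SGD 17,012.88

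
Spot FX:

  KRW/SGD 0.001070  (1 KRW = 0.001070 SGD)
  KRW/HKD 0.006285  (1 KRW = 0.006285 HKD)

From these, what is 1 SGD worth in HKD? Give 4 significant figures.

SGD/HKD = 5.874

1 SGD ÷ 0.001070 = 934.579 KRW
934.579 KRW × 0.006285 = 5.87383 HKD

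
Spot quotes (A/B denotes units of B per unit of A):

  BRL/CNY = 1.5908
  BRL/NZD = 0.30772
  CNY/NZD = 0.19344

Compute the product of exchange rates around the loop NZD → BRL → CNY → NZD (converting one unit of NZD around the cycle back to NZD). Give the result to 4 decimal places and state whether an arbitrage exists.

1.0000 (no arbitrage)

Around NZD → BRL → CNY → NZD: 1 ÷ 0.30772 × 1.5908 × 0.19344 = 1.000014
Product ≈ 1 (deviation 0.001%, within rounding noise).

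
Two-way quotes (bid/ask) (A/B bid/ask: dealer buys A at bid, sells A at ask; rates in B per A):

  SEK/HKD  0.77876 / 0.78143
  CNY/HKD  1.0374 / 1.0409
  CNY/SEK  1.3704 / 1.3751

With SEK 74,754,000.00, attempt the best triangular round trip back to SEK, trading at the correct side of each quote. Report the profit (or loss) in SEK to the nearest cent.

Net profit: SEK 1,889,691.49

Best loop SEK → HKD → CNY → SEK:
SEK 74,754,000.00 × 0.77876 (sell SEK at bid) = HKD 58,215,425.04
HKD 58,215,425.04 ÷ 1.0409 (buy CNY at ask) = CNY 55,927,971.03
CNY 55,927,971.03 × 1.3704 (sell CNY at bid) = SEK 76,643,691.49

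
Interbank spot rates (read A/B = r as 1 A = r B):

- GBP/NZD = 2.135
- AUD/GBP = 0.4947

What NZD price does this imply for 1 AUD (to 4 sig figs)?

1 AUD × 0.4947 = 0.4947 GBP
0.4947 GBP × 2.135 = 1.05618 NZD

AUD/NZD = 1.056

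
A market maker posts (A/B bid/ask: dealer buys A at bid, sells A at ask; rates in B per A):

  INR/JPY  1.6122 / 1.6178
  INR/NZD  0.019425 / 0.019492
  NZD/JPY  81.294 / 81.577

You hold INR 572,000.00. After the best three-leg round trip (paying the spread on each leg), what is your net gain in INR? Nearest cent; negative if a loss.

Best loop INR → JPY → NZD → INR:
INR 572,000.00 × 1.6122 (sell INR at bid) = JPY 922,178
JPY 922,178 ÷ 81.577 (buy NZD at ask) = NZD 11,304.39
NZD 11,304.39 ÷ 0.019492 (buy INR at ask) = INR 579,950.35

Net profit: INR 7,950.35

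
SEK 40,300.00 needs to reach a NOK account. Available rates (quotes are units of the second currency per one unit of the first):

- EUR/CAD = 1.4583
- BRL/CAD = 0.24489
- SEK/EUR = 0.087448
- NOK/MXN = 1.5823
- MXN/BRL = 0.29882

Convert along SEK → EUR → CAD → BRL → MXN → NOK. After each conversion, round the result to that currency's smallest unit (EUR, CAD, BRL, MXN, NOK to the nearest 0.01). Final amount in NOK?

NOK 44,384.55

SEK 40,300.00 × 0.087448 = EUR 3,524.15
EUR 3,524.15 × 1.4583 = CAD 5,139.27
CAD 5,139.27 ÷ 0.24489 = BRL 20,986.03
BRL 20,986.03 ÷ 0.29882 = MXN 70,229.67
MXN 70,229.67 ÷ 1.5823 = NOK 44,384.55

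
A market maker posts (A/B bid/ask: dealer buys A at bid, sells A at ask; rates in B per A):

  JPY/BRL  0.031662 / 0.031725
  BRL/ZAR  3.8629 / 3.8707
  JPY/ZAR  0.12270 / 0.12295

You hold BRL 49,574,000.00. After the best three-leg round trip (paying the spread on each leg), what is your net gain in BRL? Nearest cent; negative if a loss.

Best loop BRL → JPY → ZAR → BRL:
BRL 49,574,000.00 ÷ 0.031725 (buy JPY at ask) = JPY 1,562,616,233
JPY 1,562,616,233 × 0.12270 (sell JPY at bid) = ZAR 191,733,011.82
ZAR 191,733,011.82 ÷ 3.8707 (buy BRL at ask) = BRL 49,534,454.19

Net result: BRL -39,545.81 (no profitable arbitrage after spreads)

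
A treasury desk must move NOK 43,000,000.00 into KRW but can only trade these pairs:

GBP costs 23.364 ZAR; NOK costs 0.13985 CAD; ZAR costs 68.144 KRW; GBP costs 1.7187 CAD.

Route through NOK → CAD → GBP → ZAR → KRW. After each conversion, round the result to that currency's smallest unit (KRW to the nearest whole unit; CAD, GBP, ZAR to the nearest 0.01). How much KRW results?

NOK 43,000,000.00 × 0.13985 = CAD 6,013,550.00
CAD 6,013,550.00 ÷ 1.7187 = GBP 3,498,894.51
GBP 3,498,894.51 × 23.364 = ZAR 81,748,171.33
ZAR 81,748,171.33 × 68.144 = KRW 5,570,647,387

KRW 5,570,647,387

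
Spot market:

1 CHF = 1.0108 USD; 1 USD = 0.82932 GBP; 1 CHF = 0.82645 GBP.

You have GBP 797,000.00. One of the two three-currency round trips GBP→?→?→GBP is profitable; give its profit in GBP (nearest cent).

Profitable loop is GBP → CHF → USD → GBP:
GBP 797,000.00 ÷ 0.82645 = CHF 964,365.66
CHF 964,365.66 × 1.0108 = USD 974,780.81
USD 974,780.81 × 0.82932 = GBP 808,405.22
Profit = GBP 808,405.22 − GBP 797,000.00

Profit: GBP 11,405.22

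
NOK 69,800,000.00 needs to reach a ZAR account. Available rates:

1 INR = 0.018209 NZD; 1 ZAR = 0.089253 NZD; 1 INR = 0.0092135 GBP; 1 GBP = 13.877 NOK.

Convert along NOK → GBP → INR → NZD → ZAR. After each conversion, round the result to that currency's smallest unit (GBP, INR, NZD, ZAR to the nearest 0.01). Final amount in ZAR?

ZAR 111,377,756.94

NOK 69,800,000.00 ÷ 13.877 = GBP 5,029,905.60
GBP 5,029,905.60 ÷ 0.0092135 = INR 545,927,779.89
INR 545,927,779.89 × 0.018209 = NZD 9,940,798.94
NZD 9,940,798.94 ÷ 0.089253 = ZAR 111,377,756.94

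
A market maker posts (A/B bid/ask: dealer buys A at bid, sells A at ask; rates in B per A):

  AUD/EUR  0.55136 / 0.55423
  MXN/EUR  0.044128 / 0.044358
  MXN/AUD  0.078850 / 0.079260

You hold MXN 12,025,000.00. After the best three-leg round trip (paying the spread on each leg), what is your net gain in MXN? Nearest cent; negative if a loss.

Net profit: MXN 54,674.49

Best loop MXN → EUR → AUD → MXN:
MXN 12,025,000.00 × 0.044128 (sell MXN at bid) = EUR 530,639.20
EUR 530,639.20 ÷ 0.55423 (buy AUD at ask) = AUD 957,435.00
AUD 957,435.00 ÷ 0.079260 (buy MXN at ask) = MXN 12,079,674.49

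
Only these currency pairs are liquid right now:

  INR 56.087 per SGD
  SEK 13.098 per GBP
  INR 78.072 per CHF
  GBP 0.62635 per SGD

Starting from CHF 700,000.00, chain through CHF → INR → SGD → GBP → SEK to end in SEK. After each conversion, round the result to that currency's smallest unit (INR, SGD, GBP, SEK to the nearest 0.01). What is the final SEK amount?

SEK 7,993,798.60

CHF 700,000.00 × 78.072 = INR 54,650,400.00
INR 54,650,400.00 ÷ 56.087 = SGD 974,386.22
SGD 974,386.22 × 0.62635 = GBP 610,306.81
GBP 610,306.81 × 13.098 = SEK 7,993,798.60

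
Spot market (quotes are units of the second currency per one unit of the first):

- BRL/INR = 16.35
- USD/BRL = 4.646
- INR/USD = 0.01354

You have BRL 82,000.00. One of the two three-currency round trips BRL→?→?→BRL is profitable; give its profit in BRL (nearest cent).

Profit: BRL 2,339.20

Profitable loop is BRL → INR → USD → BRL:
BRL 82,000.00 × 16.35 = INR 1,340,700.00
INR 1,340,700.00 × 0.01354 = USD 18,153.08
USD 18,153.08 × 4.646 = BRL 84,339.20
Profit = BRL 84,339.20 − BRL 82,000.00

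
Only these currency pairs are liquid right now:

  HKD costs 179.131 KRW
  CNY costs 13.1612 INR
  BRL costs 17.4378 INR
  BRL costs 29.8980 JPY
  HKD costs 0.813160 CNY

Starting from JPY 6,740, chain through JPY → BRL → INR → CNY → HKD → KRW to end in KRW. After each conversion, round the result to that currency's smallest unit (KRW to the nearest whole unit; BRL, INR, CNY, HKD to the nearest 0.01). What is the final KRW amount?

JPY 6,740 ÷ 29.8980 = BRL 225.43
BRL 225.43 × 17.4378 = INR 3,931.00
INR 3,931.00 ÷ 13.1612 = CNY 298.68
CNY 298.68 ÷ 0.813160 = HKD 367.31
HKD 367.31 × 179.131 = KRW 65,797

KRW 65,797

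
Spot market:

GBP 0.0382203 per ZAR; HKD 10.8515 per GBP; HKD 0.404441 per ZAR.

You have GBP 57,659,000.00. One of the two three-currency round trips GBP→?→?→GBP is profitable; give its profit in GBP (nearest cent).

Profit: GBP 1,469,355.01

Profitable loop is GBP → HKD → ZAR → GBP:
GBP 57,659,000.00 × 10.8515 = HKD 625,686,638.50
HKD 625,686,638.50 ÷ 0.404441 = ZAR 1,547,040,578.23
ZAR 1,547,040,578.23 × 0.0382203 = GBP 59,128,355.01
Profit = GBP 59,128,355.01 − GBP 57,659,000.00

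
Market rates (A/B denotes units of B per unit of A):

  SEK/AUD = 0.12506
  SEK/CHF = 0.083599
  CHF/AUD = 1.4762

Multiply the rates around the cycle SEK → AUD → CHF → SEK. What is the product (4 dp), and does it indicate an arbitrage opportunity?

Around SEK → AUD → CHF → SEK: 1 × 0.12506 ÷ 1.4762 ÷ 0.083599 = 1.013380
Product > 1; profitable direction is SEK → AUD → CHF → SEK.

1.0134 (arbitrage exists)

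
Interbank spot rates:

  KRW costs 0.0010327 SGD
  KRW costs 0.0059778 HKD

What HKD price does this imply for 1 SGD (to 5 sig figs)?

1 SGD ÷ 0.0010327 = 968.335 KRW
968.335 KRW × 0.0059778 = 5.78852 HKD

SGD/HKD = 5.7885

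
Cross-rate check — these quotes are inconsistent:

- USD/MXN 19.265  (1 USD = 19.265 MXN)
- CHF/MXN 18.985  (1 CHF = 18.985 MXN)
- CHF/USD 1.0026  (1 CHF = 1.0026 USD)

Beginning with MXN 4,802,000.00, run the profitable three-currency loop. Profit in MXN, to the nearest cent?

Profitable loop is MXN → CHF → USD → MXN:
MXN 4,802,000.00 ÷ 18.985 = CHF 252,936.53
CHF 252,936.53 × 1.0026 = USD 253,594.16
USD 253,594.16 × 19.265 = MXN 4,885,491.57
Profit = MXN 4,885,491.57 − MXN 4,802,000.00

Profit: MXN 83,491.57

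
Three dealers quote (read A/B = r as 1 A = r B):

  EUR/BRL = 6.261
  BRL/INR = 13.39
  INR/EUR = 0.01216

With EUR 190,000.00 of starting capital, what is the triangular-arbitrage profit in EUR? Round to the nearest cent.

Profitable loop is EUR → BRL → INR → EUR:
EUR 190,000.00 × 6.261 = BRL 1,189,590.00
BRL 1,189,590.00 × 13.39 = INR 15,928,610.10
INR 15,928,610.10 × 0.01216 = EUR 193,691.90
Profit = EUR 193,691.90 − EUR 190,000.00

Profit: EUR 3,691.90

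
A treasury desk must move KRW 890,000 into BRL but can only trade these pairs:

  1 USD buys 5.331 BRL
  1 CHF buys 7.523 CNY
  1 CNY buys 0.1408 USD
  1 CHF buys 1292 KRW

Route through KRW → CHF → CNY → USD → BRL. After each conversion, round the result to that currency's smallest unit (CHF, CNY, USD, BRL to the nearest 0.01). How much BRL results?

BRL 3,889.82

KRW 890,000 ÷ 1292 = CHF 688.85
CHF 688.85 × 7.523 = CNY 5,182.22
CNY 5,182.22 × 0.1408 = USD 729.66
USD 729.66 × 5.331 = BRL 3,889.82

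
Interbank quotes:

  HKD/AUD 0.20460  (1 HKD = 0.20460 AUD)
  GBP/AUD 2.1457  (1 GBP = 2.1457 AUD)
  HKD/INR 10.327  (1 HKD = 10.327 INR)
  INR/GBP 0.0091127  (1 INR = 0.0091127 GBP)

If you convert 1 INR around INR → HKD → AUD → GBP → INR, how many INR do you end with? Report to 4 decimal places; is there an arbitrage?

1.0132 (arbitrage exists)

Around INR → HKD → AUD → GBP → INR: 1 ÷ 10.327 × 0.20460 ÷ 2.1457 ÷ 0.0091127 = 1.013247
Product > 1; profitable direction is INR → HKD → AUD → GBP → INR.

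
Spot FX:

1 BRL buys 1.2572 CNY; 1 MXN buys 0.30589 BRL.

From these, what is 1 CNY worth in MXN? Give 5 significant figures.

CNY/MXN = 2.6003

1 CNY ÷ 1.2572 = 0.795418 BRL
0.795418 BRL ÷ 0.30589 = 2.60034 MXN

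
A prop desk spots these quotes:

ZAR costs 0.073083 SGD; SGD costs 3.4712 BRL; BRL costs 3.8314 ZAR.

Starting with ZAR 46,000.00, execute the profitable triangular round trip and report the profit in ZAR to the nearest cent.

Profit: ZAR 1,326.49

Profitable loop is ZAR → BRL → SGD → ZAR:
ZAR 46,000.00 ÷ 3.8314 = BRL 12,006.06
BRL 12,006.06 ÷ 3.4712 = SGD 3,458.76
SGD 3,458.76 ÷ 0.073083 = ZAR 47,326.49
Profit = ZAR 47,326.49 − ZAR 46,000.00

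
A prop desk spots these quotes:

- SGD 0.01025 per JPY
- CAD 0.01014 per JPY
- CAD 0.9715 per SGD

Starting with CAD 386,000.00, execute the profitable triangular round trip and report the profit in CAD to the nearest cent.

Profit: CAD 7,059.76

Profitable loop is CAD → SGD → JPY → CAD:
CAD 386,000.00 ÷ 0.9715 = SGD 397,323.73
SGD 397,323.73 ÷ 0.01025 = JPY 38,763,290
JPY 38,763,290 × 0.01014 = CAD 393,059.76
Profit = CAD 393,059.76 − CAD 386,000.00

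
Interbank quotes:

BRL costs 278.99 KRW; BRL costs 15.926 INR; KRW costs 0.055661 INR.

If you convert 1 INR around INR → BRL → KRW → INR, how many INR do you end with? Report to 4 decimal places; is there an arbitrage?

0.9751 (arbitrage exists)

Around INR → BRL → KRW → INR: 1 ÷ 15.926 × 278.99 × 0.055661 = 0.975064
Product < 1; profitable direction is INR → KRW → BRL → INR.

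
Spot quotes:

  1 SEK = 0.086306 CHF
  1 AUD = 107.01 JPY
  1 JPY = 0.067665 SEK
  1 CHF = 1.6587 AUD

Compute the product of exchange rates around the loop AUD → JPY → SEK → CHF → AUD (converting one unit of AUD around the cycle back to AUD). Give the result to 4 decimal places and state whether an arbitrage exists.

1.0366 (arbitrage exists)

Around AUD → JPY → SEK → CHF → AUD: 1 × 107.01 × 0.067665 × 0.086306 × 1.6587 = 1.036567
Product > 1; profitable direction is AUD → JPY → SEK → CHF → AUD.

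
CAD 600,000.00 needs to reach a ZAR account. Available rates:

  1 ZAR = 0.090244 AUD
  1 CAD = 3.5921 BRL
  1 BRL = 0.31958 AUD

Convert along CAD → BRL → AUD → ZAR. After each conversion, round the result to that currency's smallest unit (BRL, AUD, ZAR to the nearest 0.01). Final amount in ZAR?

CAD 600,000.00 × 3.5921 = BRL 2,155,260.00
BRL 2,155,260.00 × 0.31958 = AUD 688,777.99
AUD 688,777.99 ÷ 0.090244 = ZAR 7,632,396.50

ZAR 7,632,396.50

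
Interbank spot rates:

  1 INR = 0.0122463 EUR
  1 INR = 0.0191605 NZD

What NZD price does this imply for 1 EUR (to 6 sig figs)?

1 EUR ÷ 0.0122463 = 81.6573 INR
81.6573 INR × 0.0191605 = 1.5646 NZD

EUR/NZD = 1.56460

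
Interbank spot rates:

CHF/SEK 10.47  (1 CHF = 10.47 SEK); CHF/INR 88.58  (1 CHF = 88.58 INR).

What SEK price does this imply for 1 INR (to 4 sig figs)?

INR/SEK = 0.1182

1 INR ÷ 88.58 = 0.0112892 CHF
0.0112892 CHF × 10.47 = 0.118198 SEK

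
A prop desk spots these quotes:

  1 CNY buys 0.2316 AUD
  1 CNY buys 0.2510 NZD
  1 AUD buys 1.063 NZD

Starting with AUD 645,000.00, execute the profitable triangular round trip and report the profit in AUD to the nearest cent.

Profitable loop is AUD → CNY → NZD → AUD:
AUD 645,000.00 ÷ 0.2316 = CNY 2,784,974.09
CNY 2,784,974.09 × 0.2510 = NZD 699,028.50
NZD 699,028.50 ÷ 1.063 = AUD 657,599.72
Profit = AUD 657,599.72 − AUD 645,000.00

Profit: AUD 12,599.72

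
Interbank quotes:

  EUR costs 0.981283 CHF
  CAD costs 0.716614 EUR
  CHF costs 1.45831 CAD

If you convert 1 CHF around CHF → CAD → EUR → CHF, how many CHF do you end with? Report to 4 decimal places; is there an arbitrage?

1.0255 (arbitrage exists)

Around CHF → CAD → EUR → CHF: 1 × 1.45831 × 0.716614 × 0.981283 = 1.025485
Product > 1; profitable direction is CHF → CAD → EUR → CHF.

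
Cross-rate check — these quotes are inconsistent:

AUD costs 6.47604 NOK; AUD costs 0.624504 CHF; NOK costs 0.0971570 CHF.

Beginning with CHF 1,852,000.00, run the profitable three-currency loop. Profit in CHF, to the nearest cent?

Profit: CHF 13,904.35

Profitable loop is CHF → AUD → NOK → CHF:
CHF 1,852,000.00 ÷ 0.624504 = AUD 2,965,553.46
AUD 2,965,553.46 × 6.47604 = NOK 19,205,042.85
NOK 19,205,042.85 × 0.0971570 = CHF 1,865,904.35
Profit = CHF 1,865,904.35 − CHF 1,852,000.00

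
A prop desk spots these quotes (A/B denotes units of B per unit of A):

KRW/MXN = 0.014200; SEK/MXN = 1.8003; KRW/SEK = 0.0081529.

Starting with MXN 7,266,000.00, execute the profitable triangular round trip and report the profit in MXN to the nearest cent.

Profitable loop is MXN → KRW → SEK → MXN:
MXN 7,266,000.00 ÷ 0.014200 = KRW 511,690,141
KRW 511,690,141 × 0.0081529 = SEK 4,171,758.55
SEK 4,171,758.55 × 1.8003 = MXN 7,510,416.92
Profit = MXN 7,510,416.92 − MXN 7,266,000.00

Profit: MXN 244,416.92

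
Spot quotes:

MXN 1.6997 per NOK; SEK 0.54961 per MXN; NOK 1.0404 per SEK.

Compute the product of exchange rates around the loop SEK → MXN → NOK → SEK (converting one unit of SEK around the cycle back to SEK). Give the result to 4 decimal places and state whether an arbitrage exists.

1.0289 (arbitrage exists)

Around SEK → MXN → NOK → SEK: 1 ÷ 0.54961 ÷ 1.6997 ÷ 1.0404 = 1.028899
Product > 1; profitable direction is SEK → MXN → NOK → SEK.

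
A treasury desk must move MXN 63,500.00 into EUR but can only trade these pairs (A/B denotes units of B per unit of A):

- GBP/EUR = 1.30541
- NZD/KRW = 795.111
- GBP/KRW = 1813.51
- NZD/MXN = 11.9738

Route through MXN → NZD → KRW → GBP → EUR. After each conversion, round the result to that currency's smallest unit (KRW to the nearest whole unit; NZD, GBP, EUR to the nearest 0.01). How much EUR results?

MXN 63,500.00 ÷ 11.9738 = NZD 5,303.25
NZD 5,303.25 × 795.111 = KRW 4,216,672
KRW 4,216,672 ÷ 1813.51 = GBP 2,325.14
GBP 2,325.14 × 1.30541 = EUR 3,035.26

EUR 3,035.26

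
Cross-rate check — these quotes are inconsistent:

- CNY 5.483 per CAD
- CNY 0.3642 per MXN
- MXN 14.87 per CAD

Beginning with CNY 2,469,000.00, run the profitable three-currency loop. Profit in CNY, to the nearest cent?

Profit: CNY 30,703.08

Profitable loop is CNY → MXN → CAD → CNY:
CNY 2,469,000.00 ÷ 0.3642 = MXN 6,779,242.17
MXN 6,779,242.17 ÷ 14.87 = CAD 455,900.62
CAD 455,900.62 × 5.483 = CNY 2,499,703.08
Profit = CNY 2,499,703.08 − CNY 2,469,000.00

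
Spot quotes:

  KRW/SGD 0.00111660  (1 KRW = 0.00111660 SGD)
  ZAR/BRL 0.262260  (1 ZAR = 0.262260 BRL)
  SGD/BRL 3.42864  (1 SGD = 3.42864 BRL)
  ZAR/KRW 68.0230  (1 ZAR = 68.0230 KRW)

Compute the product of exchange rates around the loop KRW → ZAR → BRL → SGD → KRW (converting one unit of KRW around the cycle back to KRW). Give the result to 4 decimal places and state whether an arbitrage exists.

1.0071 (arbitrage exists)

Around KRW → ZAR → BRL → SGD → KRW: 1 ÷ 68.0230 × 0.262260 ÷ 3.42864 ÷ 0.00111660 = 1.007063
Product > 1; profitable direction is KRW → ZAR → BRL → SGD → KRW.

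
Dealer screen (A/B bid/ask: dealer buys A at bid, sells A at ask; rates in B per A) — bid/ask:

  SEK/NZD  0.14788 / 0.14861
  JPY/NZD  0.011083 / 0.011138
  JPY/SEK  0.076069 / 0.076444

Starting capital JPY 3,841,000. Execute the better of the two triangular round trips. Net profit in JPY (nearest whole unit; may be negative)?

Best loop JPY → SEK → NZD → JPY:
JPY 3,841,000 × 0.076069 (sell JPY at bid) = SEK 292,181.03
SEK 292,181.03 × 0.14788 (sell SEK at bid) = NZD 43,207.73
NZD 43,207.73 ÷ 0.011138 (buy JPY at ask) = JPY 3,879,308

Net profit: JPY 38,308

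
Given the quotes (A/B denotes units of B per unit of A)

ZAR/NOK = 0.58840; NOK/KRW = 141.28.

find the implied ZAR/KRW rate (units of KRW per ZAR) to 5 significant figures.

1 ZAR × 0.58840 = 0.5884 NOK
0.5884 NOK × 141.28 = 83.1292 KRW

ZAR/KRW = 83.129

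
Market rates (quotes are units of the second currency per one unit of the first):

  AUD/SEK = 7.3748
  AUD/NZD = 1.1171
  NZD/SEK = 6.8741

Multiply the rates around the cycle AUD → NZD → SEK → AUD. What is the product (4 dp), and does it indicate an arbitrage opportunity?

Around AUD → NZD → SEK → AUD: 1 × 1.1171 × 6.8741 ÷ 7.3748 = 1.041256
Product > 1; profitable direction is AUD → NZD → SEK → AUD.

1.0413 (arbitrage exists)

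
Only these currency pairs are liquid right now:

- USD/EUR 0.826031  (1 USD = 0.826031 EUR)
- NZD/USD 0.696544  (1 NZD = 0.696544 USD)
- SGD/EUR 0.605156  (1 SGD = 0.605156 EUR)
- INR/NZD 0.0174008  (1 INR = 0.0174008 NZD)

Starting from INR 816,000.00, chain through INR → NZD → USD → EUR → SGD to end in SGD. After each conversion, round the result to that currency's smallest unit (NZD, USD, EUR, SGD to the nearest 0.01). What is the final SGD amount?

SGD 13,500.09

INR 816,000.00 × 0.0174008 = NZD 14,199.05
NZD 14,199.05 × 0.696544 = USD 9,890.26
USD 9,890.26 × 0.826031 = EUR 8,169.66
EUR 8,169.66 ÷ 0.605156 = SGD 13,500.09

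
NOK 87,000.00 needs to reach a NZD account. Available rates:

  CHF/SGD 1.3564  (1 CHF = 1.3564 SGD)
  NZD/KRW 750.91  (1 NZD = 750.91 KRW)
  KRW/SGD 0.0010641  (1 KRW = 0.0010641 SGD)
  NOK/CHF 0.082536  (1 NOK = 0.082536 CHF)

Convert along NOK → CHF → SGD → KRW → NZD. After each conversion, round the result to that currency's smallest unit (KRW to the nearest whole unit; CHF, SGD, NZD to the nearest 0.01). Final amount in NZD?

NOK 87,000.00 × 0.082536 = CHF 7,180.63
CHF 7,180.63 × 1.3564 = SGD 9,739.81
SGD 9,739.81 ÷ 0.0010641 = KRW 9,153,097
KRW 9,153,097 ÷ 750.91 = NZD 12,189.34

NZD 12,189.34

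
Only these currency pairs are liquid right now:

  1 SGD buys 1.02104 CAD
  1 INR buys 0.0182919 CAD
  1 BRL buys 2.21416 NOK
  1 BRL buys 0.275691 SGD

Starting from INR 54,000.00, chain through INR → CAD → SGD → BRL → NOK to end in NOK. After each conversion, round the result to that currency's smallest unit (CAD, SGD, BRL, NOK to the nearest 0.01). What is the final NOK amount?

NOK 7,769.58

INR 54,000.00 × 0.0182919 = CAD 987.76
CAD 987.76 ÷ 1.02104 = SGD 967.41
SGD 967.41 ÷ 0.275691 = BRL 3,509.04
BRL 3,509.04 × 2.21416 = NOK 7,769.58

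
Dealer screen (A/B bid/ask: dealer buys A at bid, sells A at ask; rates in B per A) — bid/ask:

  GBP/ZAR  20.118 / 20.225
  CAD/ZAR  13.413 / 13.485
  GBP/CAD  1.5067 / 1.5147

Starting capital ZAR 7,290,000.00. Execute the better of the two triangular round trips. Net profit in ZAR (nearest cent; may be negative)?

Best loop ZAR → GBP → CAD → ZAR:
ZAR 7,290,000.00 ÷ 20.225 (buy GBP at ask) = GBP 360,444.99
GBP 360,444.99 × 1.5067 (sell GBP at bid) = CAD 543,082.47
CAD 543,082.47 × 13.413 (sell CAD at bid) = ZAR 7,284,365.20

Net result: ZAR -5,634.80 (no profitable arbitrage after spreads)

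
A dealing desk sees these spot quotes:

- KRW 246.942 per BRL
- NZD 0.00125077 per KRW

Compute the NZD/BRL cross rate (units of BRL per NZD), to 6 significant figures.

NZD/BRL = 3.23763

1 NZD ÷ 0.00125077 = 799.508 KRW
799.508 KRW ÷ 246.942 = 3.23763 BRL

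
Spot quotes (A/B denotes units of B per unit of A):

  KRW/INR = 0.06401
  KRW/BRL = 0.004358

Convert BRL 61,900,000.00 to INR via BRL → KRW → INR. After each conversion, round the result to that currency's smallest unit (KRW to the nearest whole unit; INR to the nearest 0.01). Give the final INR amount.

INR 909,182,882.05

BRL 61,900,000.00 ÷ 0.004358 = KRW 14,203,763,194
KRW 14,203,763,194 × 0.06401 = INR 909,182,882.05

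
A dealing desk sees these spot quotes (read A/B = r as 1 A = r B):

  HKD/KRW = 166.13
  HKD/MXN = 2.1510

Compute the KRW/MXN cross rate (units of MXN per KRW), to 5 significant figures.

1 KRW ÷ 166.13 = 0.00601938 HKD
0.00601938 HKD × 2.1510 = 0.0129477 MXN

KRW/MXN = 0.012948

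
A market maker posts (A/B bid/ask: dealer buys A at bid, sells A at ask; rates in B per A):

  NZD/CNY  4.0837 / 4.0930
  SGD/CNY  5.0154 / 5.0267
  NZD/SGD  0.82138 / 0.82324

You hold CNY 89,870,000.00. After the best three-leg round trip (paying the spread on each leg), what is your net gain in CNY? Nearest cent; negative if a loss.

Net profit: CNY 582,941.92

Best loop CNY → NZD → SGD → CNY:
CNY 89,870,000.00 ÷ 4.0930 (buy NZD at ask) = NZD 21,956,999.76
NZD 21,956,999.76 × 0.82138 (sell NZD at bid) = SGD 18,035,040.46
SGD 18,035,040.46 × 5.0154 (sell SGD at bid) = CNY 90,452,941.92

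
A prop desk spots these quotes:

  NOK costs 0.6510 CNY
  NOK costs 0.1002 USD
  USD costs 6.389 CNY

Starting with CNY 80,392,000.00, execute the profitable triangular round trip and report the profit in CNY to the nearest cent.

Profit: CNY 1,359,026.04

Profitable loop is CNY → USD → NOK → CNY:
CNY 80,392,000.00 ÷ 6.389 = USD 12,582,876.82
USD 12,582,876.82 ÷ 0.1002 = NOK 125,577,612.97
NOK 125,577,612.97 × 0.6510 = CNY 81,751,026.04
Profit = CNY 81,751,026.04 − CNY 80,392,000.00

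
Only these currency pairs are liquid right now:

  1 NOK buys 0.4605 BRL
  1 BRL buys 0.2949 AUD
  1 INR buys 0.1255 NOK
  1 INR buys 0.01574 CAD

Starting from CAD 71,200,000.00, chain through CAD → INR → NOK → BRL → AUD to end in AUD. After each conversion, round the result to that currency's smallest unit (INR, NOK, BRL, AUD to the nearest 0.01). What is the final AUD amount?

CAD 71,200,000.00 ÷ 0.01574 = INR 4,523,506,988.56
INR 4,523,506,988.56 × 0.1255 = NOK 567,700,127.06
NOK 567,700,127.06 × 0.4605 = BRL 261,425,908.51
BRL 261,425,908.51 × 0.2949 = AUD 77,094,500.42

AUD 77,094,500.42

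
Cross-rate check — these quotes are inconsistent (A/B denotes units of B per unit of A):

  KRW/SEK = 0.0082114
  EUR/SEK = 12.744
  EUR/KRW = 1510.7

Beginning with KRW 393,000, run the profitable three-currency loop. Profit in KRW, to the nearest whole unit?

Profit: KRW 10,741

Profitable loop is KRW → EUR → SEK → KRW:
KRW 393,000 ÷ 1510.7 = EUR 260.14
EUR 260.14 × 12.744 = SEK 3,315.28
SEK 3,315.28 ÷ 0.0082114 = KRW 403,741
Profit = KRW 403,741 − KRW 393,000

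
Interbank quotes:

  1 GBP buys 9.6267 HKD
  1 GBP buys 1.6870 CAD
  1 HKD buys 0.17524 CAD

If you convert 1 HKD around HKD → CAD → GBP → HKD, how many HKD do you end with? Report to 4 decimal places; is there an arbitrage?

1.0000 (no arbitrage)

Around HKD → CAD → GBP → HKD: 1 × 0.17524 ÷ 1.6870 × 9.6267 = 0.999990
Product ≈ 1 (deviation 0.001%, within rounding noise).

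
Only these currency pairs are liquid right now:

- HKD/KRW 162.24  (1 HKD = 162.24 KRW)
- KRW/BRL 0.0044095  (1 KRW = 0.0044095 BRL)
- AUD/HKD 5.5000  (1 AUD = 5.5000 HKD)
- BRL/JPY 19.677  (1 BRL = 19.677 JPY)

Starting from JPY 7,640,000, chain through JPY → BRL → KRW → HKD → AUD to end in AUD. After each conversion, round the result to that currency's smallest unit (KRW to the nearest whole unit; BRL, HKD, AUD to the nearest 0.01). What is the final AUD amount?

JPY 7,640,000 ÷ 19.677 = BRL 388,270.57
BRL 388,270.57 ÷ 0.0044095 = KRW 88,053,197
KRW 88,053,197 ÷ 162.24 = HKD 542,734.20
HKD 542,734.20 ÷ 5.5000 = AUD 98,678.95

AUD 98,678.95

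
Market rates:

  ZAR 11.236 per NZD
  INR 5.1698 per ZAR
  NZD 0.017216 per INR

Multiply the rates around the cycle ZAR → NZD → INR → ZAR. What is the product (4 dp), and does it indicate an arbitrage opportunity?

1.0000 (no arbitrage)

Around ZAR → NZD → INR → ZAR: 1 ÷ 11.236 ÷ 0.017216 ÷ 5.1698 = 0.999959
Product ≈ 1 (deviation 0.004%, within rounding noise).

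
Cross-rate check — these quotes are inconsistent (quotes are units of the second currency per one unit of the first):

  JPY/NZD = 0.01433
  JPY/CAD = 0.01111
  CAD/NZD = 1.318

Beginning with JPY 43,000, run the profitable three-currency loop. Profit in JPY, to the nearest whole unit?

Profitable loop is JPY → CAD → NZD → JPY:
JPY 43,000 × 0.01111 = CAD 477.73
CAD 477.73 × 1.318 = NZD 629.65
NZD 629.65 ÷ 0.01433 = JPY 43,939
Profit = JPY 43,939 − JPY 43,000

Profit: JPY 939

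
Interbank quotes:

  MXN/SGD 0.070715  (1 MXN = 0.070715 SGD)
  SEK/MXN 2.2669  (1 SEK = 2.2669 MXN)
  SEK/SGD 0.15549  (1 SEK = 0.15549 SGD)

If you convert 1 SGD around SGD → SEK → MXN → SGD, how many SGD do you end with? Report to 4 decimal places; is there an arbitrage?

Around SGD → SEK → MXN → SGD: 1 ÷ 0.15549 × 2.2669 × 0.070715 = 1.030959
Product > 1; profitable direction is SGD → SEK → MXN → SGD.

1.0310 (arbitrage exists)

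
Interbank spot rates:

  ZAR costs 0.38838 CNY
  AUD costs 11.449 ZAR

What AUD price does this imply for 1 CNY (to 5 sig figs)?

1 CNY ÷ 0.38838 = 2.5748 ZAR
2.5748 ZAR ÷ 11.449 = 0.224893 AUD

CNY/AUD = 0.22489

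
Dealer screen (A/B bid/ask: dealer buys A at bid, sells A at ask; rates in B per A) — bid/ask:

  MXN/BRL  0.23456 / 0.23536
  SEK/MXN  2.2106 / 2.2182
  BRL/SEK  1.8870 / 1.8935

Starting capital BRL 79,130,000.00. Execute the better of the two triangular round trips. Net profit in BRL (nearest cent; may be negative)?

Best loop BRL → MXN → SEK → BRL:
BRL 79,130,000.00 ÷ 0.23536 (buy MXN at ask) = MXN 336,208,361.66
MXN 336,208,361.66 ÷ 2.2182 (buy SEK at ask) = SEK 151,568,101.01
SEK 151,568,101.01 ÷ 1.8935 (buy BRL at ask) = BRL 80,046,528.13

Net profit: BRL 916,528.13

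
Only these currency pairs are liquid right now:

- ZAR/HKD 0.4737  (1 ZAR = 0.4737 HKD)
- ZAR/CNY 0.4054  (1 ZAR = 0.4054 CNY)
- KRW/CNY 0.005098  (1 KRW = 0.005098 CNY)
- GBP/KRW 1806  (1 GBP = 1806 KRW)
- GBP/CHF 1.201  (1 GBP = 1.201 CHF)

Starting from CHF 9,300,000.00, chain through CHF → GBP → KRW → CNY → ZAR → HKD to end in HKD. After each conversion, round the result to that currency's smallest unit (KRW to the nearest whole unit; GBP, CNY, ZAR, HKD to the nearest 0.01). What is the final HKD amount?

CHF 9,300,000.00 ÷ 1.201 = GBP 7,743,547.04
GBP 7,743,547.04 × 1806 = KRW 13,984,845,954
KRW 13,984,845,954 × 0.005098 = CNY 71,294,744.67
CNY 71,294,744.67 ÷ 0.4054 = ZAR 175,862,715.02
ZAR 175,862,715.02 × 0.4737 = HKD 83,306,168.10

HKD 83,306,168.10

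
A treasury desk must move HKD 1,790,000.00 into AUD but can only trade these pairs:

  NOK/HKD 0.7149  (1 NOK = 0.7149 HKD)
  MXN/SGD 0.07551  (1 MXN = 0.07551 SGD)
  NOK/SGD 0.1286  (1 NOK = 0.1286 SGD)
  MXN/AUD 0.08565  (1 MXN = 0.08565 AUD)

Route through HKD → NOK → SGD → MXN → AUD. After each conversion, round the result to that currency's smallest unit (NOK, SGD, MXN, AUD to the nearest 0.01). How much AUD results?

HKD 1,790,000.00 ÷ 0.7149 = NOK 2,503,846.69
NOK 2,503,846.69 × 0.1286 = SGD 321,994.68
SGD 321,994.68 ÷ 0.07551 = MXN 4,264,265.40
MXN 4,264,265.40 × 0.08565 = AUD 365,234.33

AUD 365,234.33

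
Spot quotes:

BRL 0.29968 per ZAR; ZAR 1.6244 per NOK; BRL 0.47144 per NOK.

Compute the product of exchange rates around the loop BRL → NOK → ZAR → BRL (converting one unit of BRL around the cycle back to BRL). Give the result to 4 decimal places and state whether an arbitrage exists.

Around BRL → NOK → ZAR → BRL: 1 ÷ 0.47144 × 1.6244 × 0.29968 = 1.032581
Product > 1; profitable direction is BRL → NOK → ZAR → BRL.

1.0326 (arbitrage exists)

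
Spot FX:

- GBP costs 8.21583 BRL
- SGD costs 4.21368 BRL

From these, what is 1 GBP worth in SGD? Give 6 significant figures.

GBP/SGD = 1.94980

1 GBP × 8.21583 = 8.21583 BRL
8.21583 BRL ÷ 4.21368 = 1.9498 SGD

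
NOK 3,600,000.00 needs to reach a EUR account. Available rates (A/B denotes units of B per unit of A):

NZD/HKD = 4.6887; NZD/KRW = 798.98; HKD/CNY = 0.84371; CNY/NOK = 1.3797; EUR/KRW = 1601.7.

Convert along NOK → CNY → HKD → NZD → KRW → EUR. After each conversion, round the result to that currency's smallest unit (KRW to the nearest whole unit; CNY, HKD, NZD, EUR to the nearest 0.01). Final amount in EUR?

EUR 329,023.51

NOK 3,600,000.00 ÷ 1.3797 = CNY 2,609,262.88
CNY 2,609,262.88 ÷ 0.84371 = HKD 3,092,606.32
HKD 3,092,606.32 ÷ 4.6887 = NZD 659,587.16
NZD 659,587.16 × 798.98 = KRW 526,996,949
KRW 526,996,949 ÷ 1601.7 = EUR 329,023.51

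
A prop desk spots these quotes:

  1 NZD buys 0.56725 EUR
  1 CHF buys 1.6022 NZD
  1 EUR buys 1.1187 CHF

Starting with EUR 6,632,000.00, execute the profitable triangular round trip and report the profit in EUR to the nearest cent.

Profitable loop is EUR → CHF → NZD → EUR:
EUR 6,632,000.00 × 1.1187 = CHF 7,419,218.40
CHF 7,419,218.40 × 1.6022 = NZD 11,887,071.72
NZD 11,887,071.72 × 0.56725 = EUR 6,742,941.43
Profit = EUR 6,742,941.43 − EUR 6,632,000.00

Profit: EUR 110,941.43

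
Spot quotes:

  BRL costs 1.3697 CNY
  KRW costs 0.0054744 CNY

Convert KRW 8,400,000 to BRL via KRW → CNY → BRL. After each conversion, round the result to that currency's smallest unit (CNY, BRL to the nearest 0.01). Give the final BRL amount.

BRL 33,573.02

KRW 8,400,000 × 0.0054744 = CNY 45,984.96
CNY 45,984.96 ÷ 1.3697 = BRL 33,573.02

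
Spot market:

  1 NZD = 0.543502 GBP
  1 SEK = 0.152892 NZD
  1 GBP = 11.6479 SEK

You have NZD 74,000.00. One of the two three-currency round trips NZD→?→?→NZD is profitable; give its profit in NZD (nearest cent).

Profitable loop is NZD → SEK → GBP → NZD:
NZD 74,000.00 ÷ 0.152892 = SEK 484,001.78
SEK 484,001.78 ÷ 11.6479 = GBP 41,552.71
GBP 41,552.71 ÷ 0.543502 = NZD 76,453.64
Profit = NZD 76,453.64 − NZD 74,000.00

Profit: NZD 2,453.64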